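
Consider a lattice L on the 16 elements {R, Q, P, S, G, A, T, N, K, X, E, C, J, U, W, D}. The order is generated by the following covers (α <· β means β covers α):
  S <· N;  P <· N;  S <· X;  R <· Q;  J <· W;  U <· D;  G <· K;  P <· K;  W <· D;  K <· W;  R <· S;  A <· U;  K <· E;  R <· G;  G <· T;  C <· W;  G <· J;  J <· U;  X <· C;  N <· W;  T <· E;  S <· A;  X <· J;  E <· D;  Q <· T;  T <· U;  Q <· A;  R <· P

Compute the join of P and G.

Common upper bounds of {P, G}: D, E, K, W.
The least among these is K.

K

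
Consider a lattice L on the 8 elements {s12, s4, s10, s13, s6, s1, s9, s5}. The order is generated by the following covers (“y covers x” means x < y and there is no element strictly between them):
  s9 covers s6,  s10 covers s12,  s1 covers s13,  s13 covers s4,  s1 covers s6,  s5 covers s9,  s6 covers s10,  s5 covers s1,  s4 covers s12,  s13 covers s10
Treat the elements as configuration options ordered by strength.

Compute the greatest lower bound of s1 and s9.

Common lower bounds of {s1, s9}: s10, s12, s6.
The greatest among these is s6.

s6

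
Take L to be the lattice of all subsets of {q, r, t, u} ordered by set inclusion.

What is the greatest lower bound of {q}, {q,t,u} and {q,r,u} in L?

Common lower bounds of {{q}, {q,t,u}, {q,r,u}}: {q}, {}.
The greatest among these is {q}.

{q}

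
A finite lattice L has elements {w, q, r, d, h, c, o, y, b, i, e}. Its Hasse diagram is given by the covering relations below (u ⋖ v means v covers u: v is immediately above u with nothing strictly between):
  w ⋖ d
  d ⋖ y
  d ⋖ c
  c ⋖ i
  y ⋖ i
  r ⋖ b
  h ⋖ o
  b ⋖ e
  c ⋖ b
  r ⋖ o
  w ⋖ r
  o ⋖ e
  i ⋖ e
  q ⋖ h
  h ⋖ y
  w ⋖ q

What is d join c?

Common upper bounds of {d, c}: b, c, e, i.
The least among these is c.

c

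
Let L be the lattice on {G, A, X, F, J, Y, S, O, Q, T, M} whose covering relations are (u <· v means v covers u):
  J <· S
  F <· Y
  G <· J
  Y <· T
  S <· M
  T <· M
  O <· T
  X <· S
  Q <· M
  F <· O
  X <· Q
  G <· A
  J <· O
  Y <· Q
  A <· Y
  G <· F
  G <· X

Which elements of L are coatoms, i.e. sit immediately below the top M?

Q, S, T

The coatoms are exactly the elements covered by M: Q, S, T.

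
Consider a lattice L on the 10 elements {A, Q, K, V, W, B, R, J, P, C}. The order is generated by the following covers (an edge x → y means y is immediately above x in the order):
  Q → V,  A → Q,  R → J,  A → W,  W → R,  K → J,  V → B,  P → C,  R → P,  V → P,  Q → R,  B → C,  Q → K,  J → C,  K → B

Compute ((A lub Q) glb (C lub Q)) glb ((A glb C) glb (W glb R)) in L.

A

A ∨ Q = Q
C ∨ Q = C
Q ∧ C = Q
A ∧ C = A
W ∧ R = W
A ∧ W = A
Q ∧ A = A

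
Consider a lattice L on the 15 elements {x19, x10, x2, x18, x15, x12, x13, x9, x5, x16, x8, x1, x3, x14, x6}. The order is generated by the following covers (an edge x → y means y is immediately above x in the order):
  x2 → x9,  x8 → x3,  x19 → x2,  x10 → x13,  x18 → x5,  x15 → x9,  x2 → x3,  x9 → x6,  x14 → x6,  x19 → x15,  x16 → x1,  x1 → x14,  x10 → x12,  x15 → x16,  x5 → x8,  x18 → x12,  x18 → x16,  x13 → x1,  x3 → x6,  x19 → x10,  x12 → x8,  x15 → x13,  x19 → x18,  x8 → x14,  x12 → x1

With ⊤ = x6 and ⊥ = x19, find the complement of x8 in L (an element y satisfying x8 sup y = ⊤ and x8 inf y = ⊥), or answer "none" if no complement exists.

x9

Need y with x8 ∨ y = x6 and x8 ∧ y = x19.
Checking each element gives: x9.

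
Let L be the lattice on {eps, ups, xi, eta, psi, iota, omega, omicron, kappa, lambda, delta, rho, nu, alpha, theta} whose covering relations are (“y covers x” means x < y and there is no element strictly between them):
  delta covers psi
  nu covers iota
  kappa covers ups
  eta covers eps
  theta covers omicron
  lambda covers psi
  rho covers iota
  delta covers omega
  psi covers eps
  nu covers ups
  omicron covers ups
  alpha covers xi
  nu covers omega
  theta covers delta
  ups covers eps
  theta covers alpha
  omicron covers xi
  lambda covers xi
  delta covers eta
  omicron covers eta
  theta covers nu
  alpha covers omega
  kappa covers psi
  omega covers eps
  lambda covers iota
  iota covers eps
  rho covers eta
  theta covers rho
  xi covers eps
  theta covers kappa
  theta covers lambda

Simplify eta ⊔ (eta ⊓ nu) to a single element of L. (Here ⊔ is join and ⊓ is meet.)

eta ∧ nu = eps
eta ∨ eps = eta

eta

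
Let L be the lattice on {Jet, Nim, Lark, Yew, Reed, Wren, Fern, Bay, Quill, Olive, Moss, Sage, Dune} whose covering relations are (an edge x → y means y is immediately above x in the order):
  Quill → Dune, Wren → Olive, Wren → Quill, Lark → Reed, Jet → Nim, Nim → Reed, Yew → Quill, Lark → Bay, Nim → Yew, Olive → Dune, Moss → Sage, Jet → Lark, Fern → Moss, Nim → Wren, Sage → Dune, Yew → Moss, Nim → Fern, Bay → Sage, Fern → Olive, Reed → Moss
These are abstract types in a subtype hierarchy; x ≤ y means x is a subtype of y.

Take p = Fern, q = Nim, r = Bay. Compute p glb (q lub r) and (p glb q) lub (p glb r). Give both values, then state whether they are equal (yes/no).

q lub r = Sage, so p glb (q lub r) = Fern glb Sage = Fern.
p glb q = Nim and p glb r = Jet, so (p glb q) lub (p glb r) = Nim lub Jet = Nim.
Equal: no.

Fern; Nim; no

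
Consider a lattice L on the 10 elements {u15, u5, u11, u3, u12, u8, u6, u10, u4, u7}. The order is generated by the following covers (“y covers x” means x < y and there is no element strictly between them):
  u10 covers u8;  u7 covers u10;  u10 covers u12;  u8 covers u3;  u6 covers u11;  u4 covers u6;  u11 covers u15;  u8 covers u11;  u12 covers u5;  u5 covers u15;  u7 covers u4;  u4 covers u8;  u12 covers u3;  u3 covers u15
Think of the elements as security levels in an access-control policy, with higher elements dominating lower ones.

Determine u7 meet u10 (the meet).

u10

Common lower bounds of {u7, u10}: u10, u11, u12, u15, u3, u5, u8.
The greatest among these is u10.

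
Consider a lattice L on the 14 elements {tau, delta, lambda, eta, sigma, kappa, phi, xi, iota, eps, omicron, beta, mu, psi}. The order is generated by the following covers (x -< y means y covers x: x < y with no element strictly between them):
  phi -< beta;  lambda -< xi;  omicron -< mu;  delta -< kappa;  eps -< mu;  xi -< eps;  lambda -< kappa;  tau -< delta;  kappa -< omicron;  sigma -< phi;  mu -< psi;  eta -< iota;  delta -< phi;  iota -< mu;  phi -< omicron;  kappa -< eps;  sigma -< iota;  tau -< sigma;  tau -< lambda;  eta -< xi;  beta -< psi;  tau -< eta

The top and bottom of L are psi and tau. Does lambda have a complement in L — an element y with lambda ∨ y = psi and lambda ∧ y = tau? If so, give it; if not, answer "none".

Need y with lambda ∨ y = psi and lambda ∧ y = tau.
Checking each element gives: beta.

beta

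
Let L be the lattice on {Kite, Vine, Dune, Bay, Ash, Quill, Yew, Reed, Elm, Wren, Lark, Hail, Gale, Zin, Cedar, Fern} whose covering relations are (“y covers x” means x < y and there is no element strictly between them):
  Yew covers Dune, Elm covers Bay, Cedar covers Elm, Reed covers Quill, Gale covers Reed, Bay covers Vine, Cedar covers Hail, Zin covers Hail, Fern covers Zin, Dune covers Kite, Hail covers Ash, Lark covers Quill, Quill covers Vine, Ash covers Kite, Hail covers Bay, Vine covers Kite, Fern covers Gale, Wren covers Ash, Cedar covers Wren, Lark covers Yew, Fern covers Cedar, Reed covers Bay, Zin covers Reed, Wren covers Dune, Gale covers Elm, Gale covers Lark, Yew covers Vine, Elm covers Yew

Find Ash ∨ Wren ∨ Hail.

Cedar

Common upper bounds of {Ash, Wren, Hail}: Cedar, Fern.
The least among these is Cedar.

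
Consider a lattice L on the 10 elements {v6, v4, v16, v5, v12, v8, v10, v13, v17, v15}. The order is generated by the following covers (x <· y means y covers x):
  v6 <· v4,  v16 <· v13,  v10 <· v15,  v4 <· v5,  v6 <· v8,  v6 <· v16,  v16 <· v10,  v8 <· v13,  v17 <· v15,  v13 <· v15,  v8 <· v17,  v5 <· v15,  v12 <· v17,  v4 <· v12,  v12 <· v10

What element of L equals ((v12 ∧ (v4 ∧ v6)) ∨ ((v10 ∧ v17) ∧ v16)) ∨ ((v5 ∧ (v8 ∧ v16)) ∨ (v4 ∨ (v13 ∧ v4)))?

v4

v4 ∧ v6 = v6
v12 ∧ v6 = v6
v10 ∧ v17 = v12
v12 ∧ v16 = v6
v6 ∨ v6 = v6
v8 ∧ v16 = v6
v5 ∧ v6 = v6
v13 ∧ v4 = v6
v4 ∨ v6 = v4
v6 ∨ v4 = v4
v6 ∨ v4 = v4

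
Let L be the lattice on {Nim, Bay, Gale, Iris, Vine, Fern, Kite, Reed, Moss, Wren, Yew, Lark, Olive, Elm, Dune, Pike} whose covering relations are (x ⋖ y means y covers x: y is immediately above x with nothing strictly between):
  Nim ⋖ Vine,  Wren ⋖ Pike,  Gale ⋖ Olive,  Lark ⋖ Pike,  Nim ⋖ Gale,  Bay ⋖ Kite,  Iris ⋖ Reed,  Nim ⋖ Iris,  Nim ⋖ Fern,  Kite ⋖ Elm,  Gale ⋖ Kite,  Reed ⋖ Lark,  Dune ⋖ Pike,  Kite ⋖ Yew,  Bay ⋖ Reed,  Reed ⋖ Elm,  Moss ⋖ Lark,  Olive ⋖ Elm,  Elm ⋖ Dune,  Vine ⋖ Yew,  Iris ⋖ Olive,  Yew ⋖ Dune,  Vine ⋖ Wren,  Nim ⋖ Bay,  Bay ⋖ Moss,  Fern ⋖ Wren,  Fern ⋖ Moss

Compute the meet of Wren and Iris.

Nim

Common lower bounds of {Wren, Iris}: Nim.
The greatest among these is Nim.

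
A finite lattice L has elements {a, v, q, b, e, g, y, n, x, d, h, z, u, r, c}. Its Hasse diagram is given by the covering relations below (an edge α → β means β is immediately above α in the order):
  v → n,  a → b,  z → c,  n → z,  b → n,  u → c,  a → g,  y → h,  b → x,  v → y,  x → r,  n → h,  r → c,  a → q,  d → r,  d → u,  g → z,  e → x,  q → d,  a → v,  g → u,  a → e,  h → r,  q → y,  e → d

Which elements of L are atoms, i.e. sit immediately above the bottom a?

The atoms are exactly the elements that cover a: b, e, g, q, v.

b, e, g, q, v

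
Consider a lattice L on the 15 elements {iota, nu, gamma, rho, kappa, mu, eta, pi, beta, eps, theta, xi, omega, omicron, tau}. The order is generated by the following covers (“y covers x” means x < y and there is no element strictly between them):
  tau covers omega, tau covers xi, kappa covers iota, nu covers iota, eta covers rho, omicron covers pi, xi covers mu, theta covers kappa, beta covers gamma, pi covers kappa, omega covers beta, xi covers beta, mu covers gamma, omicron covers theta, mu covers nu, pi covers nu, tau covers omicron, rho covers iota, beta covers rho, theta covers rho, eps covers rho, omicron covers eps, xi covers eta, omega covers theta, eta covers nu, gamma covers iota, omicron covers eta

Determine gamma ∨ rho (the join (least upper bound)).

Common upper bounds of {gamma, rho}: beta, omega, tau, xi.
The least among these is beta.

beta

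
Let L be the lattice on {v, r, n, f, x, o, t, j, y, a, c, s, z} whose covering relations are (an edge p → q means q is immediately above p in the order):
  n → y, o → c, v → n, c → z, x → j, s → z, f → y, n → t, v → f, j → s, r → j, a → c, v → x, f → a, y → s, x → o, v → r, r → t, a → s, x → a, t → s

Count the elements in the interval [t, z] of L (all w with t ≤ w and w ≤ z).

The interval [t, z] = {s, t, z}, which has 3 elements.

3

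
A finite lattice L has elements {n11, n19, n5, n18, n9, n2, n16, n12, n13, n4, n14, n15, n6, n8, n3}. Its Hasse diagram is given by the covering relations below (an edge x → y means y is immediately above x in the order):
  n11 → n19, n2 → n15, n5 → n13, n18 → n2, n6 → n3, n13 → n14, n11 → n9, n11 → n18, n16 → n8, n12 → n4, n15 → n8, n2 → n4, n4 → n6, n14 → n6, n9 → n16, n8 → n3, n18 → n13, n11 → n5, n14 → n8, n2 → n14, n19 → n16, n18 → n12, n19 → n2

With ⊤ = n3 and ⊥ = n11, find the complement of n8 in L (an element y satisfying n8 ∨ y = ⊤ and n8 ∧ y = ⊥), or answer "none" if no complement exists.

none

For every candidate y, either n8 ∨ y ≠ n3 or n8 ∧ y ≠ n11; no complement exists.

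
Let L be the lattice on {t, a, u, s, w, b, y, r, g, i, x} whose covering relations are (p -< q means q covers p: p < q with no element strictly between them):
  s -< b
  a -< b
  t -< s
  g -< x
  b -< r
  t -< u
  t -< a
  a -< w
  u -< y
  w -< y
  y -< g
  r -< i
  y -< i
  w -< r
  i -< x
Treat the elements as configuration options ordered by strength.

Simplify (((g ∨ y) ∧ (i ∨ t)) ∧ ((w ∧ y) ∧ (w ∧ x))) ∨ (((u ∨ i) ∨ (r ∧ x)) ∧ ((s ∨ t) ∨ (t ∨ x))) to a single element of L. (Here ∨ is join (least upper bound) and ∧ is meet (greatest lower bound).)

g ∨ y = g
i ∨ t = i
g ∧ i = y
w ∧ y = w
w ∧ x = w
w ∧ w = w
y ∧ w = w
u ∨ i = i
r ∧ x = r
i ∨ r = i
s ∨ t = s
t ∨ x = x
s ∨ x = x
i ∧ x = i
w ∨ i = i

i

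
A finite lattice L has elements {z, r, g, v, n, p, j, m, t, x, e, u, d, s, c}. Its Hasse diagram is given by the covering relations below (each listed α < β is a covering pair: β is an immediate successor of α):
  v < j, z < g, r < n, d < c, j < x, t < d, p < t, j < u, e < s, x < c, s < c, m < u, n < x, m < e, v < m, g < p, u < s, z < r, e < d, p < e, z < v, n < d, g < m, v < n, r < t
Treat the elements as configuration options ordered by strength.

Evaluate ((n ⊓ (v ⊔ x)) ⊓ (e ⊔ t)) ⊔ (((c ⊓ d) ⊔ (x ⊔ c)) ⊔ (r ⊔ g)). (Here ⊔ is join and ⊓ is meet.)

v ∨ x = x
n ∧ x = n
e ∨ t = d
n ∧ d = n
c ∧ d = d
x ∨ c = c
d ∨ c = c
r ∨ g = t
c ∨ t = c
n ∨ c = c

c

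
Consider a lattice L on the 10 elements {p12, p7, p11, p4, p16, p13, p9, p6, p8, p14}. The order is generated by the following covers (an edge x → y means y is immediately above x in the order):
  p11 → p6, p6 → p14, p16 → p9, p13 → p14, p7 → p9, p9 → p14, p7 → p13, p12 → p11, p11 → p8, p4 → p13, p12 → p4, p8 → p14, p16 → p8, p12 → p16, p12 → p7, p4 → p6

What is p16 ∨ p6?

Common upper bounds of {p16, p6}: p14.
The least among these is p14.

p14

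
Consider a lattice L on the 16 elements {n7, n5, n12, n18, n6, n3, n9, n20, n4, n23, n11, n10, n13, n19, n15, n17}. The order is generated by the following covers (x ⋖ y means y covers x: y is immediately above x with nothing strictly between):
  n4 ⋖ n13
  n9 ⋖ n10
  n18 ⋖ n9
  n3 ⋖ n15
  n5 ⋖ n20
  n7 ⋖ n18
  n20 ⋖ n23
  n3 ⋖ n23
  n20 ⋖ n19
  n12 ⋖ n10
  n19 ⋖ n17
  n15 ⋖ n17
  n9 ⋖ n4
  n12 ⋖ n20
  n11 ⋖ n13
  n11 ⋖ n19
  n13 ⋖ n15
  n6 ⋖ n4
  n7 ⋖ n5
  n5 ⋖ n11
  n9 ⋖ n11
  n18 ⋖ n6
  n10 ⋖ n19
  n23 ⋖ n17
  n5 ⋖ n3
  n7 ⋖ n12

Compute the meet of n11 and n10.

Common lower bounds of {n11, n10}: n18, n7, n9.
The greatest among these is n9.

n9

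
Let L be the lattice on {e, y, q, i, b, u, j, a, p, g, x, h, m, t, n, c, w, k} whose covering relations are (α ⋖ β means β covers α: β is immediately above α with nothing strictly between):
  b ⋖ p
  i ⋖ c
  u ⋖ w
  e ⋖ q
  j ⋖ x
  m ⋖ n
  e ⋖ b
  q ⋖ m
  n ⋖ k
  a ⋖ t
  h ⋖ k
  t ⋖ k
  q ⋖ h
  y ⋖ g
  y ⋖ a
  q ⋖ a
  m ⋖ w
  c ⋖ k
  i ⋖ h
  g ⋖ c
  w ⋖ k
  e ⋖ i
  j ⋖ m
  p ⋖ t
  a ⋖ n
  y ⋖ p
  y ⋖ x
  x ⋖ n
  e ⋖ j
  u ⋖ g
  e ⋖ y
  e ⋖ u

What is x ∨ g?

k

Common upper bounds of {x, g}: k.
The least among these is k.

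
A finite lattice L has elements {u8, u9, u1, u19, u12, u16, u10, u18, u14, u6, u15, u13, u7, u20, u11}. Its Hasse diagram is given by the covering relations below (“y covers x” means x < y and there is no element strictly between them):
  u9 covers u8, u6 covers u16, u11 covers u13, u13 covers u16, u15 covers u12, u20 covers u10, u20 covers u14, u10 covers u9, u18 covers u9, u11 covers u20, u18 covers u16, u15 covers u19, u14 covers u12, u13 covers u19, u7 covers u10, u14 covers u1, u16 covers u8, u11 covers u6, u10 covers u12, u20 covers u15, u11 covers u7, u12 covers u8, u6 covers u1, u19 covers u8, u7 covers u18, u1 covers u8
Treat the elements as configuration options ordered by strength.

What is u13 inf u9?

Common lower bounds of {u13, u9}: u8.
The greatest among these is u8.

u8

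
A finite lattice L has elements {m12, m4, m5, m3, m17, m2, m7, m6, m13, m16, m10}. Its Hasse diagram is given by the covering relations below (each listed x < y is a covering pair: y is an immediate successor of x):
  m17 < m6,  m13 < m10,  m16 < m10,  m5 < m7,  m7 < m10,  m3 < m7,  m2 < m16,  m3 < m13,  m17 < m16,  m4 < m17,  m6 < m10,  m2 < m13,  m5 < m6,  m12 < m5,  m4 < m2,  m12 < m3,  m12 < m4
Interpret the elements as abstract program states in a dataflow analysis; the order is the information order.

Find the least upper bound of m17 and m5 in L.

Common upper bounds of {m17, m5}: m10, m6.
The least among these is m6.

m6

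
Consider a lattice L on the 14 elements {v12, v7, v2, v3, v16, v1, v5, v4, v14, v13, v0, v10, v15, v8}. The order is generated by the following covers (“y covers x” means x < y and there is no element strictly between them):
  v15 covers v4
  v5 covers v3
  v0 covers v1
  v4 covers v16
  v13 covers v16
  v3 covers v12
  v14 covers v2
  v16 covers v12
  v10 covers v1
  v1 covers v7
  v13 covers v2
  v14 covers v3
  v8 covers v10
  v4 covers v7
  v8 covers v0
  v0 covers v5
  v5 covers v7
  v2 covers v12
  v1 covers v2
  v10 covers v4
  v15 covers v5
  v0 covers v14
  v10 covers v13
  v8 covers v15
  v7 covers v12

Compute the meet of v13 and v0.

Common lower bounds of {v13, v0}: v12, v2.
The greatest among these is v2.

v2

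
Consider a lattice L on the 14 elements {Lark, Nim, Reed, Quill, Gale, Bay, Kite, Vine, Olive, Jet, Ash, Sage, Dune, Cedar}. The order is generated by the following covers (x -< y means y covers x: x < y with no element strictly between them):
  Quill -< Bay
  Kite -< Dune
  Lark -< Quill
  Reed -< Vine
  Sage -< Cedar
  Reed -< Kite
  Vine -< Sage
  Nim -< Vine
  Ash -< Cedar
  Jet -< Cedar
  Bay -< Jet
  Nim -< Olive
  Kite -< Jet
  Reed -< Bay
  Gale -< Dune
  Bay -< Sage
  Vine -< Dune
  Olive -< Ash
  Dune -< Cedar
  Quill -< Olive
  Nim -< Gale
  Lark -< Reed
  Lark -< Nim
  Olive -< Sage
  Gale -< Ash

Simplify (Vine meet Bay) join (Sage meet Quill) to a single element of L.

Bay

Vine ∧ Bay = Reed
Sage ∧ Quill = Quill
Reed ∨ Quill = Bay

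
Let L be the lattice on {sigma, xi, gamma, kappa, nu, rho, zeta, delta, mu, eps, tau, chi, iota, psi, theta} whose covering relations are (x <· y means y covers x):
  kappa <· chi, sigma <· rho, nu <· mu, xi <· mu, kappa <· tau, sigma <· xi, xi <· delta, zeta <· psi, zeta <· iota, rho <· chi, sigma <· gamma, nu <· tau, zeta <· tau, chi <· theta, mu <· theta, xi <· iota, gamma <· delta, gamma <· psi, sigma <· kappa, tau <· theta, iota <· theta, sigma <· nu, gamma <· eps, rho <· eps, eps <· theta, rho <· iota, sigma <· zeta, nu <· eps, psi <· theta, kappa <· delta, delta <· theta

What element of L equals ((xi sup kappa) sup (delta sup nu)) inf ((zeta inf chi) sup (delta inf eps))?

xi ∨ kappa = delta
delta ∨ nu = theta
delta ∨ theta = theta
zeta ∧ chi = sigma
delta ∧ eps = gamma
sigma ∨ gamma = gamma
theta ∧ gamma = gamma

gamma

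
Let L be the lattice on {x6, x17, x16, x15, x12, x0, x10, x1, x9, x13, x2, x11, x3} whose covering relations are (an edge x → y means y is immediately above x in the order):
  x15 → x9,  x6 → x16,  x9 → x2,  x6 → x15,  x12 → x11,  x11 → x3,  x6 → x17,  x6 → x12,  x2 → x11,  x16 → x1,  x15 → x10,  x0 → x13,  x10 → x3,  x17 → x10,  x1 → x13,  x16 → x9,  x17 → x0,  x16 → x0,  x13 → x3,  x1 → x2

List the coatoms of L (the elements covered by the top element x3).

The coatoms are exactly the elements covered by x3: x10, x11, x13.

x10, x11, x13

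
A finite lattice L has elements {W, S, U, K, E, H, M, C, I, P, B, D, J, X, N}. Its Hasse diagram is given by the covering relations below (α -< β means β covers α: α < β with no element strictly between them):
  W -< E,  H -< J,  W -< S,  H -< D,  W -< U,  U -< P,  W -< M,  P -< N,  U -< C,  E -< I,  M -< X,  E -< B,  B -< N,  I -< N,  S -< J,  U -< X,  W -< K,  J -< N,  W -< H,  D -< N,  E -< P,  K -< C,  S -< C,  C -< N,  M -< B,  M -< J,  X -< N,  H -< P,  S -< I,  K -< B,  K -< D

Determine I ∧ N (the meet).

I

Common lower bounds of {I, N}: E, I, S, W.
The greatest among these is I.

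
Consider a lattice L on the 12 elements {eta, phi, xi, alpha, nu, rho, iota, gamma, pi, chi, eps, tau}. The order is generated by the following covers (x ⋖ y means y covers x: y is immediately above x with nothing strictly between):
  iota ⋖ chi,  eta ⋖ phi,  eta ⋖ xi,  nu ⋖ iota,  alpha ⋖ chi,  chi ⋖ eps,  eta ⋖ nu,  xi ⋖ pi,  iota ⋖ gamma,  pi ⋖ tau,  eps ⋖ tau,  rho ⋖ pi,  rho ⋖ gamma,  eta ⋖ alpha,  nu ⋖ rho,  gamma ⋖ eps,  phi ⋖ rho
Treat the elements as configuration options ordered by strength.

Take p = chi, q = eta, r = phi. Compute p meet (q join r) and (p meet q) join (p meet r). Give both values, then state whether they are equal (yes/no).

eta; eta; yes

q join r = phi, so p meet (q join r) = chi meet phi = eta.
p meet q = eta and p meet r = eta, so (p meet q) join (p meet r) = eta join eta = eta.
Equal: yes.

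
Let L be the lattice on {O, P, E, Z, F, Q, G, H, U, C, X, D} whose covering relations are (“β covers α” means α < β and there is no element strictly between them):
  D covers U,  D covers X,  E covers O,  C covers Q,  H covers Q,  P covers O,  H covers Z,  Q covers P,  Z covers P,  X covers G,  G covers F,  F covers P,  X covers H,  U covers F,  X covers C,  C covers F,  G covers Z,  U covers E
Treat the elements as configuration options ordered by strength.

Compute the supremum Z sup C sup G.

X

Common upper bounds of {Z, C, G}: D, X.
The least among these is X.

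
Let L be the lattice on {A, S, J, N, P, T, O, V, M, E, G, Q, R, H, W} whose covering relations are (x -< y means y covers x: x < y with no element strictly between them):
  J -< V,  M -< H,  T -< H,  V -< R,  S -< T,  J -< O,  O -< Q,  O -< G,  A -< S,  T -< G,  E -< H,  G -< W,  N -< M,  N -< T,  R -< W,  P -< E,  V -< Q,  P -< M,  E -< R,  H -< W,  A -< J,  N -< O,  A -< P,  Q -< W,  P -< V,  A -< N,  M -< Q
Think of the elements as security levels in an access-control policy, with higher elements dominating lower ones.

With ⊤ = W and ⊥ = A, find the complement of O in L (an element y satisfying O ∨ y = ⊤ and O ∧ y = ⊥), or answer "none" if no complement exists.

E

Need y with O ∨ y = W and O ∧ y = A.
Checking each element gives: E.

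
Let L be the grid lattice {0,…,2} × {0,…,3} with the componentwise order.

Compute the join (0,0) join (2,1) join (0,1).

(2,1)

In a product of chains, the join is componentwise max, giving (2,1).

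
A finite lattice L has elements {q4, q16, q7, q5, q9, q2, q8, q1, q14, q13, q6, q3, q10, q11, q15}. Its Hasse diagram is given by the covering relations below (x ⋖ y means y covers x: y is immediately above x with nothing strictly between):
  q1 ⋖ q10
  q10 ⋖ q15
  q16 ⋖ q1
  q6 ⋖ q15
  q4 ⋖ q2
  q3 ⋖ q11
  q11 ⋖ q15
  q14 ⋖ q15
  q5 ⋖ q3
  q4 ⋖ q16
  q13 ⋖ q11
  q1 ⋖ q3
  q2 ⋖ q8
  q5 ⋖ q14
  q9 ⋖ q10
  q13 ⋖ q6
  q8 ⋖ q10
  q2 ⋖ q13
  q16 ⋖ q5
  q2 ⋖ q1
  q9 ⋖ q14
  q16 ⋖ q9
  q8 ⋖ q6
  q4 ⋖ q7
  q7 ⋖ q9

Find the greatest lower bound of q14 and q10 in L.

Common lower bounds of {q14, q10}: q16, q4, q7, q9.
The greatest among these is q9.

q9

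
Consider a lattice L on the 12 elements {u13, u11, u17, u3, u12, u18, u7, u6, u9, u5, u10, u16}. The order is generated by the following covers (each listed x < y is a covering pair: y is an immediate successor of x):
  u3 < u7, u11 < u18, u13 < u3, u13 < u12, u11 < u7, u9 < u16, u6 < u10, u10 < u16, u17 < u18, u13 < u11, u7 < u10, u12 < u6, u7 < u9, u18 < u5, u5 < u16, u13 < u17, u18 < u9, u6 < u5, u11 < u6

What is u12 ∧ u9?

u13

Common lower bounds of {u12, u9}: u13.
The greatest among these is u13.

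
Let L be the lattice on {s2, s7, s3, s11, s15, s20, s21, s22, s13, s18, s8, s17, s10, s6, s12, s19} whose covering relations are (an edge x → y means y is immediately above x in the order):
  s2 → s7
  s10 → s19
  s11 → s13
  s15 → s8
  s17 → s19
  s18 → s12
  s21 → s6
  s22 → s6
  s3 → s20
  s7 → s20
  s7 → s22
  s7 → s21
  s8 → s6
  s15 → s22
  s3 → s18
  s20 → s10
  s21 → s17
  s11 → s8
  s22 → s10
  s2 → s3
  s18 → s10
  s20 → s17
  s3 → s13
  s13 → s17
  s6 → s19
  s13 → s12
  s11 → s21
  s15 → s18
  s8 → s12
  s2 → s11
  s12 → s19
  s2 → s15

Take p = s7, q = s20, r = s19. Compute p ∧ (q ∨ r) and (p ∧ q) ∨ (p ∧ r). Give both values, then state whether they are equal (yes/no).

q ∨ r = s19, so p ∧ (q ∨ r) = s7 ∧ s19 = s7.
p ∧ q = s7 and p ∧ r = s7, so (p ∧ q) ∨ (p ∧ r) = s7 ∨ s7 = s7.
Equal: yes.

s7; s7; yes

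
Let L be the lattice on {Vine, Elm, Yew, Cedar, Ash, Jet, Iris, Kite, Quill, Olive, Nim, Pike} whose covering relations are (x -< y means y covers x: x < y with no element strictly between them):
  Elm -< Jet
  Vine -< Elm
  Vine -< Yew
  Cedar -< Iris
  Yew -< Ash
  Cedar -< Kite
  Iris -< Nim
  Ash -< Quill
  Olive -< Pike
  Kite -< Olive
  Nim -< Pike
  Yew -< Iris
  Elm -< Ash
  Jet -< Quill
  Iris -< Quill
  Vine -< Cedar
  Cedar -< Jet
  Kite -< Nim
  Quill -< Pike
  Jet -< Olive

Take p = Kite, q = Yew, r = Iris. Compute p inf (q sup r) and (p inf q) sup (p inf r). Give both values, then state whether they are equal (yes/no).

q sup r = Iris, so p inf (q sup r) = Kite inf Iris = Cedar.
p inf q = Vine and p inf r = Cedar, so (p inf q) sup (p inf r) = Vine sup Cedar = Cedar.
Equal: yes.

Cedar; Cedar; yes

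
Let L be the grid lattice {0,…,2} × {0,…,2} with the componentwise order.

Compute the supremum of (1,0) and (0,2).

In a product of chains, the join is componentwise max, giving (1,2).

(1,2)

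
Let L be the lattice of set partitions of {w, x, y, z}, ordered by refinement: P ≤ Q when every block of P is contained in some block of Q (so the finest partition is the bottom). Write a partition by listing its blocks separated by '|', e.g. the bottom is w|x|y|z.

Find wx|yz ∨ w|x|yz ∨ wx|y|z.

wx|yz

Common upper bounds of {wx|yz, w|x|yz, wx|y|z}: wxyz, wx|yz.
The least among these is wx|yz.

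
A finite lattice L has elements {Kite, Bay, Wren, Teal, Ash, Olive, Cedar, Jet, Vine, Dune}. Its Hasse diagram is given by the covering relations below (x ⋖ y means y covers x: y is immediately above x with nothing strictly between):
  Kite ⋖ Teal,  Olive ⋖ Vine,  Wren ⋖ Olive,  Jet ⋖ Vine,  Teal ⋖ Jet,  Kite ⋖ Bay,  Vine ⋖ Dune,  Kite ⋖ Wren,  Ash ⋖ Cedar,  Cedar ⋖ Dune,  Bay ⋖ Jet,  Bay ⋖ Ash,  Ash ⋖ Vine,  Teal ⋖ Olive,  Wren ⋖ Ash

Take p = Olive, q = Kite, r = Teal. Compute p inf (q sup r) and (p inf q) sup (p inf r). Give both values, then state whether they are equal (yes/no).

q sup r = Teal, so p inf (q sup r) = Olive inf Teal = Teal.
p inf q = Kite and p inf r = Teal, so (p inf q) sup (p inf r) = Kite sup Teal = Teal.
Equal: yes.

Teal; Teal; yes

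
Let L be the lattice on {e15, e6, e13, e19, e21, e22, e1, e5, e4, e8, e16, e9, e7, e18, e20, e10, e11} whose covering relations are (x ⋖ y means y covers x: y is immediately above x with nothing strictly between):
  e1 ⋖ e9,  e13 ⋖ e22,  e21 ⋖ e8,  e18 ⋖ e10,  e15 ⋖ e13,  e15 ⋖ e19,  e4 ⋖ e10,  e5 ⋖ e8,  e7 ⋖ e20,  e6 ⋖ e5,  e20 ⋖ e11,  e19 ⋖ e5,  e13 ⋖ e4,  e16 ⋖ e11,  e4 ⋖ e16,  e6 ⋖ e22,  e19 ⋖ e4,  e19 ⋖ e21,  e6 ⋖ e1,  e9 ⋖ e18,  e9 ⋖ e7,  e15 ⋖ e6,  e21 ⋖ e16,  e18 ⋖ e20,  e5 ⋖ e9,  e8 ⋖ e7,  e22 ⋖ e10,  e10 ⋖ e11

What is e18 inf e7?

e9

Common lower bounds of {e18, e7}: e1, e15, e19, e5, e6, e9.
The greatest among these is e9.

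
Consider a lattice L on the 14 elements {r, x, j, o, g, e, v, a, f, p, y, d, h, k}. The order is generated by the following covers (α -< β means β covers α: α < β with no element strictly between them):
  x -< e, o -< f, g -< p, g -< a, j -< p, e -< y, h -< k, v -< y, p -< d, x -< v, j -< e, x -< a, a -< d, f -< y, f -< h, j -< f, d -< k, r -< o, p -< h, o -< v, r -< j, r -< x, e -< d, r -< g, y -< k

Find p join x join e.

d

Common upper bounds of {p, x, e}: d, k.
The least among these is d.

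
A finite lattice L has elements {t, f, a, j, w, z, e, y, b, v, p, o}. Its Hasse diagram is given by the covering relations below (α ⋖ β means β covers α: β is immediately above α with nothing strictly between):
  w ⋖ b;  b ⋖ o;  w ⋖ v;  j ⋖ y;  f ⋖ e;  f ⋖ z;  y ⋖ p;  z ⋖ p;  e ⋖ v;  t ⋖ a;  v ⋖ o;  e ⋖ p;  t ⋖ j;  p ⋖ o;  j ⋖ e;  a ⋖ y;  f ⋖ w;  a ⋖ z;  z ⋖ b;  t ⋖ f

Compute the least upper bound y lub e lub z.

Common upper bounds of {y, e, z}: o, p.
The least among these is p.

p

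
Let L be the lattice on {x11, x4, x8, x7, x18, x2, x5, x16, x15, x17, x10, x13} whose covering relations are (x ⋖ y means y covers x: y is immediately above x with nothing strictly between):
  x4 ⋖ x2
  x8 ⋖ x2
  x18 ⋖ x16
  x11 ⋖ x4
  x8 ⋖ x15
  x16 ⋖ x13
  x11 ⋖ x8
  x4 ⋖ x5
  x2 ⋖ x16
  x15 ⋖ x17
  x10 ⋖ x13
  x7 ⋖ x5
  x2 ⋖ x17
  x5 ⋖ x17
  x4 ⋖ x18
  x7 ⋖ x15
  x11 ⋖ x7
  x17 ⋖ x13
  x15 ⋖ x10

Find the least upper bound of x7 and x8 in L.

x15

Common upper bounds of {x7, x8}: x10, x13, x15, x17.
The least among these is x15.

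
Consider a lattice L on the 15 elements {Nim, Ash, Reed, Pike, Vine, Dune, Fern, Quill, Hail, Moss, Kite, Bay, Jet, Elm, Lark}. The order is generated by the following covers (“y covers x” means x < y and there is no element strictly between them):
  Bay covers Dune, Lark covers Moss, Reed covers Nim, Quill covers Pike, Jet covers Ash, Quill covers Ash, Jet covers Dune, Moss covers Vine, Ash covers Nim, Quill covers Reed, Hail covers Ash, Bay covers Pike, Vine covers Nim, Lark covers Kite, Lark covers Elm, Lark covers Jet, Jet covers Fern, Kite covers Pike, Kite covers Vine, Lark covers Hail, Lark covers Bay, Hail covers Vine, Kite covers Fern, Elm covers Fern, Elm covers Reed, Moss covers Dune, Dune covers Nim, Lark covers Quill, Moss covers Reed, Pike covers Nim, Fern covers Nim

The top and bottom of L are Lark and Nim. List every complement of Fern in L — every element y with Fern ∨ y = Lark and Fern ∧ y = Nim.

Need y with Fern ∨ y = Lark and Fern ∧ y = Nim.
Checking each element gives: Bay, Hail, Moss, Quill.

Bay, Hail, Moss, Quill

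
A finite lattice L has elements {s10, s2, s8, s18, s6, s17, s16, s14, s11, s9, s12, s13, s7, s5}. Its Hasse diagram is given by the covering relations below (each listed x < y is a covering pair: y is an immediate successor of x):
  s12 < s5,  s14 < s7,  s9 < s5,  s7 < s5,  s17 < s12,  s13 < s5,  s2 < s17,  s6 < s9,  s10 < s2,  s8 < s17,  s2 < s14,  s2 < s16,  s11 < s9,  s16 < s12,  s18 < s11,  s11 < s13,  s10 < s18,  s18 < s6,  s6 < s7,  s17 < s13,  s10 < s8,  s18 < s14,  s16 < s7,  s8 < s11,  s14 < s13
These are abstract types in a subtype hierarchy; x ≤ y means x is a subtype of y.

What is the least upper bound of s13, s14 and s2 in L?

s13

Common upper bounds of {s13, s14, s2}: s13, s5.
The least among these is s13.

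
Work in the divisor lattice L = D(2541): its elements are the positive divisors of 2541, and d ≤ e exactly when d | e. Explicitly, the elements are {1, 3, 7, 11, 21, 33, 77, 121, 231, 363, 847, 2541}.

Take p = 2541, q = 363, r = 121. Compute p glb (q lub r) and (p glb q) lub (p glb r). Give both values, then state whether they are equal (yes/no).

q lub r = 363, so p glb (q lub r) = 2541 glb 363 = 363.
p glb q = 363 and p glb r = 121, so (p glb q) lub (p glb r) = 363 lub 121 = 363.
Equal: yes.

363; 363; yes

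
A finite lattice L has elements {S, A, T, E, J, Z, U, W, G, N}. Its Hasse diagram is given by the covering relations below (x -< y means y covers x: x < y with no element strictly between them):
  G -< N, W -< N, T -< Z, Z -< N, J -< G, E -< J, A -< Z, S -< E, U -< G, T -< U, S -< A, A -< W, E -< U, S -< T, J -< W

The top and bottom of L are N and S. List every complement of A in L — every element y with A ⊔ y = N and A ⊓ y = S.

Need y with A ∨ y = N and A ∧ y = S.
Checking each element gives: G, U.

G, U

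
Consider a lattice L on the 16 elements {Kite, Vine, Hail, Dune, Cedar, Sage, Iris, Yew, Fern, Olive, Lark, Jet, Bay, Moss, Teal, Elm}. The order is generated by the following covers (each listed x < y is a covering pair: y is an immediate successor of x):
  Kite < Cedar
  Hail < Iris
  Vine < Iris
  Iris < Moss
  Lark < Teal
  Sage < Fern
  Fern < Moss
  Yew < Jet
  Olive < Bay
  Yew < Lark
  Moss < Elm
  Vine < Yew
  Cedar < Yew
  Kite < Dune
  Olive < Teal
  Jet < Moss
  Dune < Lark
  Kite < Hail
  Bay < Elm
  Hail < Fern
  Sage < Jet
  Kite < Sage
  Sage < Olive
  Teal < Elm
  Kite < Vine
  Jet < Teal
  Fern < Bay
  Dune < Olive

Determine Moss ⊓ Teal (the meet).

Common lower bounds of {Moss, Teal}: Cedar, Jet, Kite, Sage, Vine, Yew.
The greatest among these is Jet.

Jet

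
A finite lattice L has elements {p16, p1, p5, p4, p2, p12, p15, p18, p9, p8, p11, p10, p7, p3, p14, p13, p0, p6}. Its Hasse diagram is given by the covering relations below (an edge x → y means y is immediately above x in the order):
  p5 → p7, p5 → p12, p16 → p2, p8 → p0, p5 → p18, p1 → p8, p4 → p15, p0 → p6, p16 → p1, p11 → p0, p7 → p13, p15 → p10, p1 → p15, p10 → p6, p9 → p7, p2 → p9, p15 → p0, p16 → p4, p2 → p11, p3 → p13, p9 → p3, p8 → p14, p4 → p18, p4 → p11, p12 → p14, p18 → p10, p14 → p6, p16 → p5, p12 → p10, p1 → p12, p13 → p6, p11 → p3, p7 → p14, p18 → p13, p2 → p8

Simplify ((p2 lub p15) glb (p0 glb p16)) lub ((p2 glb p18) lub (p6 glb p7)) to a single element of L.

p7

p2 ∨ p15 = p0
p0 ∧ p16 = p16
p0 ∧ p16 = p16
p2 ∧ p18 = p16
p6 ∧ p7 = p7
p16 ∨ p7 = p7
p16 ∨ p7 = p7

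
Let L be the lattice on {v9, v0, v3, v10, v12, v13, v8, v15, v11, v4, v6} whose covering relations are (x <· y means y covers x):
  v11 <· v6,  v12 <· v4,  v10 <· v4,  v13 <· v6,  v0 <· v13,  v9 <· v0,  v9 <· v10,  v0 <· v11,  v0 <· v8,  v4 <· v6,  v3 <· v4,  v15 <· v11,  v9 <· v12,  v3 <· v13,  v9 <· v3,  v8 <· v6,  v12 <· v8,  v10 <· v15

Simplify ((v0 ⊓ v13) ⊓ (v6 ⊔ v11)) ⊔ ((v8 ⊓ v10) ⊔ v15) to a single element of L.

v0 ∧ v13 = v0
v6 ∨ v11 = v6
v0 ∧ v6 = v0
v8 ∧ v10 = v9
v9 ∨ v15 = v15
v0 ∨ v15 = v11

v11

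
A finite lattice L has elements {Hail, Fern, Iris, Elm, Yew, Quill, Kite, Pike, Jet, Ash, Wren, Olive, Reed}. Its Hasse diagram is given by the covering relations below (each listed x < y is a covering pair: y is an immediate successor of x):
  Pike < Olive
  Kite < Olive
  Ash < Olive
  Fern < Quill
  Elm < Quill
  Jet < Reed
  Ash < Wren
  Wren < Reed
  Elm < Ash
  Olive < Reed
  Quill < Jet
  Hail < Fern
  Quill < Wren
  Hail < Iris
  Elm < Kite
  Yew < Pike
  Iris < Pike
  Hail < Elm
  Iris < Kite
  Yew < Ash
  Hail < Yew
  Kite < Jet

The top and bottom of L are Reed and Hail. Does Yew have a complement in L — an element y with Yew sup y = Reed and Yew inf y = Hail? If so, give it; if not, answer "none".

Need y with Yew ∨ y = Reed and Yew ∧ y = Hail.
Checking each element gives: Jet.

Jet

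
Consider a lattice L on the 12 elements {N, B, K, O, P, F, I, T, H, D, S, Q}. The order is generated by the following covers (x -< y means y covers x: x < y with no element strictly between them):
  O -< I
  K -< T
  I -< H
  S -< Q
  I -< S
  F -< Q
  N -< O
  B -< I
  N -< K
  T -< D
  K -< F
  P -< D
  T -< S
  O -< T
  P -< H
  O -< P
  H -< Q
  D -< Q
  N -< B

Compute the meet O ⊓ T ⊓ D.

Common lower bounds of {O, T, D}: N, O.
The greatest among these is O.

O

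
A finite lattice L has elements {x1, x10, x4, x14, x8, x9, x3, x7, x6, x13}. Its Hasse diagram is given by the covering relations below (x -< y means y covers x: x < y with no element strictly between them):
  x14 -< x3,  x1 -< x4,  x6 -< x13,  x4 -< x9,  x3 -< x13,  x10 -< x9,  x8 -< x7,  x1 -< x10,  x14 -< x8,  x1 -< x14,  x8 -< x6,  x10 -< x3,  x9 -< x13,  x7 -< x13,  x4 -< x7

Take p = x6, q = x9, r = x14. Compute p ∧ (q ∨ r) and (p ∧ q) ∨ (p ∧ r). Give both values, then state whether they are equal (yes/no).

q ∨ r = x13, so p ∧ (q ∨ r) = x6 ∧ x13 = x6.
p ∧ q = x1 and p ∧ r = x14, so (p ∧ q) ∨ (p ∧ r) = x1 ∨ x14 = x14.
Equal: no.

x6; x14; no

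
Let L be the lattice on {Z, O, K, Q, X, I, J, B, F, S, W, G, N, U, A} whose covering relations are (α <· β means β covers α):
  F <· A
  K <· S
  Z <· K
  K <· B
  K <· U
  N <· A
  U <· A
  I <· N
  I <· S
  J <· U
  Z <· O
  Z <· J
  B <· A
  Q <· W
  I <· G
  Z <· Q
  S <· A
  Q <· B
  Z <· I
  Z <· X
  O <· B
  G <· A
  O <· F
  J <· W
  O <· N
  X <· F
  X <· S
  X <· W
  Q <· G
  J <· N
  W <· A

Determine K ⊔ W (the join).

A

Common upper bounds of {K, W}: A.
The least among these is A.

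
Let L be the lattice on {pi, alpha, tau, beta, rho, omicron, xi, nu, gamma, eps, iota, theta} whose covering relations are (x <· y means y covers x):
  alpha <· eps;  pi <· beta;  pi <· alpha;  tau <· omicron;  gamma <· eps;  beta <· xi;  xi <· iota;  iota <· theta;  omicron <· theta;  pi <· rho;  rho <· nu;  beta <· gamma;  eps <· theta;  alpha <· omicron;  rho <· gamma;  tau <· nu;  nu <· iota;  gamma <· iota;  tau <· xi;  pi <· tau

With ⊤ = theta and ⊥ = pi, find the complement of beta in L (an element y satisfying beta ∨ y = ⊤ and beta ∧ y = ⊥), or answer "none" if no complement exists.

omicron

Need y with beta ∨ y = theta and beta ∧ y = pi.
Checking each element gives: omicron.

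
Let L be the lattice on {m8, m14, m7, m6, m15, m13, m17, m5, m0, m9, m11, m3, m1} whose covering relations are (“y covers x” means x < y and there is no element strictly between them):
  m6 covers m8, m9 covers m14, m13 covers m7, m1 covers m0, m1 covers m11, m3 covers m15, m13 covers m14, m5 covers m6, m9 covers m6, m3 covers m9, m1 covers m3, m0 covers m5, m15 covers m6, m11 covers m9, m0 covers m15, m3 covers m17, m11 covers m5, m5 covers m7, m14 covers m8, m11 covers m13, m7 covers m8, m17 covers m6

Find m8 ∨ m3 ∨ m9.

Common upper bounds of {m8, m3, m9}: m1, m3.
The least among these is m3.

m3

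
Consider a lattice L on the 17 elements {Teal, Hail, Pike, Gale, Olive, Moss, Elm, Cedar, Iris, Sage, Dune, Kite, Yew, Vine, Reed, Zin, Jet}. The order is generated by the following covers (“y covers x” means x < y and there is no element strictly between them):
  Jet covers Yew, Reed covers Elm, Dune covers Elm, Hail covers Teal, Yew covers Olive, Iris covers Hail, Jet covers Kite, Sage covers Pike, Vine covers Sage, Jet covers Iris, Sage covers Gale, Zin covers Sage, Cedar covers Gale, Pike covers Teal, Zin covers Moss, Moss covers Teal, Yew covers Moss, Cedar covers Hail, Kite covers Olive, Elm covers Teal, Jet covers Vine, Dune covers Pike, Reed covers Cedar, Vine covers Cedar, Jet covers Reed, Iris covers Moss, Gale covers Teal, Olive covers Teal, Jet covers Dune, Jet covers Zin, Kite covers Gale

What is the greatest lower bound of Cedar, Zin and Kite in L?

Gale

Common lower bounds of {Cedar, Zin, Kite}: Gale, Teal.
The greatest among these is Gale.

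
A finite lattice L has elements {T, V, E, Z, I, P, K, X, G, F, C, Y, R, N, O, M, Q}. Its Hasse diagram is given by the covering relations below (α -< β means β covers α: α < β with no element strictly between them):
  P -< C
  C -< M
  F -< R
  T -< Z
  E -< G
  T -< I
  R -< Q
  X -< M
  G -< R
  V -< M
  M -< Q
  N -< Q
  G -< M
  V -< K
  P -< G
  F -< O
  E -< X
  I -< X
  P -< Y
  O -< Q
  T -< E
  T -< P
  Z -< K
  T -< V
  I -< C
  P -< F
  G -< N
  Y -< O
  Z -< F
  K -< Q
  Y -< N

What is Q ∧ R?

R

Common lower bounds of {Q, R}: E, F, G, P, R, T, Z.
The greatest among these is R.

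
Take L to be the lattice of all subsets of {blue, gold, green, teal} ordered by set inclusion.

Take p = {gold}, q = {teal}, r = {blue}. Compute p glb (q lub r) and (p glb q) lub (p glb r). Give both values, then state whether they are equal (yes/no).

∅; ∅; yes

q lub r = {blue,teal}, so p glb (q lub r) = {gold} glb {blue,teal} = ∅.
p glb q = ∅ and p glb r = ∅, so (p glb q) lub (p glb r) = ∅ lub ∅ = ∅.
Equal: yes.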